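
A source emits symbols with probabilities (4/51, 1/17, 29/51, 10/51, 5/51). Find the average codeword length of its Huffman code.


Huffman construction (repeatedly merge the two least-probable nodes; each merge adds 1 bit to every symbol beneath it): 1/17 + 4/51 = 7/51; 5/51 + 7/51 = 4/17; 10/51 + 4/17 = 22/51; 22/51 + 29/51 = 1. Resulting codeword lengths (in the order the probabilities were given): (4, 4, 1, 2, 3). L_avg = sum(p_i * l_i) = 4/51*4 + 1/17*4 + 29/51*1 + 10/51*2 + 5/51*3 = 92/51 = 1.8039

1.8039 bits


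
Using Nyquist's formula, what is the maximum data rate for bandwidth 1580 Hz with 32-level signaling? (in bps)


Rate = 2 * B * log2(M) = 2 * 1580 * 5.0 = 15800.0

15800.0 bps


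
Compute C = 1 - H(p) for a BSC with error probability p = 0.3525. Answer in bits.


H(p) = -p*log2(p) - (1-p)*log2(1-p) = -0.3525*log2(0.3525) - 0.6475*log2(0.6475) = 0.530267 + 0.406014 = 0.9363. C = 1 - H(p) = 1 - 0.9363 = 0.0637

0.0637 bits


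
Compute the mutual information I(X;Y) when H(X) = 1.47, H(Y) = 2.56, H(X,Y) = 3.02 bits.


I(X;Y) = H(X) + H(Y) - H(X,Y) = 1.47 + 2.56 - 3.02 = 1.01

1.01 bits


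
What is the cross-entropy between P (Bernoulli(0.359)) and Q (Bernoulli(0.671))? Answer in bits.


H(P,Q) = -p*log2(q) - (1-p)*log2(1-q). -0.359*log2(0.671) = 0.206646; -0.641*log2(0.329) = 1.028062. H(P,Q) = 0.206646 + 1.028062 = 1.2347

1.2347 bits


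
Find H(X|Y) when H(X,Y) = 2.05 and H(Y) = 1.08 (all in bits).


H(X|Y) = H(X,Y) - H(Y) = 2.05 - 1.08 = 0.97

0.97 bits


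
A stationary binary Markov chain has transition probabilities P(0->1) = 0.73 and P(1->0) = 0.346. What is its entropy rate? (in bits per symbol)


Stationary distribution: pi_0 = p10/(p01+p10) = 0.3216, pi_1 = 0.6784. Entropy rate H' = pi_0*H(p01) + pi_1*H(p10) = 0.3216*0.8415 + 0.6784*0.9304 = 0.9018

0.9018 bits/symbol


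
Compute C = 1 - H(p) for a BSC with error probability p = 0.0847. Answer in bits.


H(p) = -p*log2(p) - (1-p)*log2(1-p) = -0.0847*log2(0.0847) - 0.9153*log2(0.9153) = 0.301659 + 0.116869 = 0.4185. C = 1 - H(p) = 1 - 0.4185 = 0.5815

0.5815 bits


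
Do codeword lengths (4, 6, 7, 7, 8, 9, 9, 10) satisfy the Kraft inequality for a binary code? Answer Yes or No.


Kraft sum = sum(2^(-l_i)) = 0.1025, need <= 1. Result: satisfied (a binary prefix-free code with these lengths exists)

Yes


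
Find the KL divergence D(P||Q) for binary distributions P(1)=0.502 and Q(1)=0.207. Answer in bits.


KL = p*log2(p/q) + (1-p)*log2((1-p)/(1-q)) = 0.502*log2(0.502/0.207) + 0.498*log2(0.498/0.793) = 0.3073

0.3073 bits


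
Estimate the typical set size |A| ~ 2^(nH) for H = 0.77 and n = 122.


log2|A_typical| = nH = 122 * 0.77 = 93.94, so |A_typical| ~ 2^93.94 = 1.900e+28

1.900e+28


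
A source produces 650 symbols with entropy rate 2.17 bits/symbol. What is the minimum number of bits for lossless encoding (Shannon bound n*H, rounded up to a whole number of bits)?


Minimum bits >= n * H = 650 * 2.17 = 1410.5, rounded up to a whole number of bits = 1411

1411 bits


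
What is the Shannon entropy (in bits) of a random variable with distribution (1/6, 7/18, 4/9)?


H = -sum(p_i * log2(p_i)). Terms: -(1/6)*log2(1/6) = 0.430827; -(7/18)*log2(7/18) = 0.529888; -(4/9)*log2(4/9) = 0.519967. H = 0.430827 + 0.529888 + 0.519967 = 1.4807

1.4807 bits


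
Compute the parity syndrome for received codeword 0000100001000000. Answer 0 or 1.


Syndrome = XOR of all bits = 0 XOR 0 XOR 0 XOR 0 XOR 1 XOR 0 XOR 0 XOR 0 XOR 0 XOR 1 XOR 0 XOR 0 XOR 0 XOR 0 XOR 0 XOR 0 = 0

0


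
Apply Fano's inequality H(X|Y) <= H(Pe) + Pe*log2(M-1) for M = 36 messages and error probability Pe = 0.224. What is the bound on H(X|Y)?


H(Pe) = -Pe*log2(Pe) - (1-Pe)*log2(1-Pe) = -0.224*log2(0.224) - 0.776*log2(0.776) = 0.483488 + 0.283916 = 0.7674. Pe*log2(M-1) = 0.224*log2(35) = 1.148959. Bound = H(Pe) + Pe*log2(M-1) = 0.483488 + 0.283916 + 1.148959 = 1.9164

1.9164 bits


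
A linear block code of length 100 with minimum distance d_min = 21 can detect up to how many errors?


Detection capability = d_min - 1 = 21 - 1 = 20

20 errors


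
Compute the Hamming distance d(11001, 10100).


Count differing positions: . ^ ^ . ^ = 3 differences

3


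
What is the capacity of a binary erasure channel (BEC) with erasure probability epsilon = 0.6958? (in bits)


C = 1 - epsilon = 1 - 0.6958 = 0.3042

0.3042 bits


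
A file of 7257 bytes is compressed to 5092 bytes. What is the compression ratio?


Ratio = original / compressed = 7257 / 5092 = 1.4252

1.4252


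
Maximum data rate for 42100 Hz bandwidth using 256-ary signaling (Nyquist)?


Rate = 2 * B * log2(M) = 2 * 42100 * 8.0 = 673600.0

673600.0 bps


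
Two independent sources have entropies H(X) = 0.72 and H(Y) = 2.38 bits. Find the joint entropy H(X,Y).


For independent variables, H(X,Y) = H(X) + H(Y) = 0.72 + 2.38 = 3.1

3.1 bits


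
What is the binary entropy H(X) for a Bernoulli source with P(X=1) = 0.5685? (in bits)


H = -p*log2(p) - (1-p)*log2(1-p). -0.5685*log2(0.5685) = 0.463195; -0.4315*log2(0.4315) = 0.523223. H = 0.463195 + 0.523223 = 0.9864

0.9864 bits


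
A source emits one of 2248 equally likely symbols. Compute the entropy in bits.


H = log2(n) = log2(2248) = 11.1344

11.1344 bits


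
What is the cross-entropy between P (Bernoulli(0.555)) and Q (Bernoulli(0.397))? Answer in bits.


H(P,Q) = -p*log2(q) - (1-p)*log2(1-q). -0.555*log2(0.397) = 0.739698; -0.445*log2(0.603) = 0.324748. H(P,Q) = 0.739698 + 0.324748 = 1.0644

1.0644 bits


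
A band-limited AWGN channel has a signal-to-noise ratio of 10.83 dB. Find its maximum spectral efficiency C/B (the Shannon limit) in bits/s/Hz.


SNR_linear = 10^(10.83/10) = 12.106; C/B = log2(1 + SNR_linear) = log2(1 + 12.106) = 3.7122

3.7122 bits/s/Hz


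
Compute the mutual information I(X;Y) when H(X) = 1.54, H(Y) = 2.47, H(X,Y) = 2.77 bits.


I(X;Y) = H(X) + H(Y) - H(X,Y) = 1.54 + 2.47 - 2.77 = 1.24

1.24 bits


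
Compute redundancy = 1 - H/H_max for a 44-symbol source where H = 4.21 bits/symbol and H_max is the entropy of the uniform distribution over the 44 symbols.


H_max = log2(K) = log2(44) = 5.4594 bits/symbol. Redundancy = 1 - H/H_max = 1 - 4.21/5.4594 = 1 - 0.7711 = 0.2289

0.2289


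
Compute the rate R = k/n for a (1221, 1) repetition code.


Rate = k/n = 1/1221

1/1221


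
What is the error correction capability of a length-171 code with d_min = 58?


Correction capability = floor((d-1)/2) = floor((58-1)/2) = 28

28 errors


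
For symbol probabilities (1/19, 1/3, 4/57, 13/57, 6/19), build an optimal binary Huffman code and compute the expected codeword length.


Huffman construction (repeatedly merge the two least-probable nodes; each merge adds 1 bit to every symbol beneath it): 1/19 + 4/57 = 7/57; 7/57 + 13/57 = 20/57; 6/19 + 1/3 = 37/57; 20/57 + 37/57 = 1. Resulting codeword lengths (in the order the probabilities were given): (3, 2, 3, 2, 2). L_avg = sum(p_i * l_i) = 1/19*3 + 1/3*2 + 4/57*3 + 13/57*2 + 6/19*2 = 121/57 = 2.1228

2.1228 bits


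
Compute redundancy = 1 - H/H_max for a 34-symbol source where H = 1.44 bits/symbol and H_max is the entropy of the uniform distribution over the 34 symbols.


H_max = log2(K) = log2(34) = 5.0875 bits/symbol. Redundancy = 1 - H/H_max = 1 - 1.44/5.0875 = 1 - 0.283 = 0.717

0.717


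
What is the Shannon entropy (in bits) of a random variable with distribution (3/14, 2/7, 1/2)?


H = -sum(p_i * log2(p_i)). Terms: -(3/14)*log2(3/14) = 0.476227; -(2/7)*log2(2/7) = 0.516387; -(1/2)*log2(1/2) = 0.500000. H = 0.476227 + 0.516387 + 0.500000 = 1.4926

1.4926 bits


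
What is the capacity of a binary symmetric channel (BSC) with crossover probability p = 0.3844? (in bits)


H(p) = -p*log2(p) - (1-p)*log2(1-p) = -0.3844*log2(0.3844) - 0.6156*log2(0.6156) = 0.530211 + 0.430880 = 0.9611. C = 1 - H(p) = 1 - 0.9611 = 0.0389

0.0389 bits


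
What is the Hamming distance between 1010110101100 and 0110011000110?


Count differing positions: ^ ^ . . ^ . ^ ^ . ^ . ^ . = 7 differences

7


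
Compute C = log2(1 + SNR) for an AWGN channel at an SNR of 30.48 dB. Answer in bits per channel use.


SNR_linear = 10^(30.48/10) = 1116.8632; C = log2(1 + SNR_linear) = log2(1 + 1116.8632) = 10.1265

10.1265 bits/channel use


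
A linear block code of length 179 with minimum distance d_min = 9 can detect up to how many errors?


Detection capability = d_min - 1 = 9 - 1 = 8

8 errors


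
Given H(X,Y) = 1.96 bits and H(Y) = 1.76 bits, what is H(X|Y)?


H(X|Y) = H(X,Y) - H(Y) = 1.96 - 1.76 = 0.2

0.2 bits


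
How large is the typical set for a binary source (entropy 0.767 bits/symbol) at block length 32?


log2|A_typical| = nH = 32 * 0.767 = 24.544, so |A_typical| ~ 2^24.544 = 2.446e+07

2.446e+07


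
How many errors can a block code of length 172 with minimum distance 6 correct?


Correction capability = floor((d-1)/2) = floor((6-1)/2) = 2

2 errors


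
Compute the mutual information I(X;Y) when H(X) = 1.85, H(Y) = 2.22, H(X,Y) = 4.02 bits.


I(X;Y) = H(X) + H(Y) - H(X,Y) = 1.85 + 2.22 - 4.02 = 0.05

0.05 bits


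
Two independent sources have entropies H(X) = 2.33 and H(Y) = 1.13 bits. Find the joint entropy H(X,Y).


For independent variables, H(X,Y) = H(X) + H(Y) = 2.33 + 1.13 = 3.46

3.46 bits


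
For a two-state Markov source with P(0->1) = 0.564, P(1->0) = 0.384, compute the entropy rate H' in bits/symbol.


Stationary distribution: pi_0 = p10/(p01+p10) = 0.4051, pi_1 = 0.5949. Entropy rate H' = pi_0*H(p01) + pi_1*H(p10) = 0.4051*0.9881 + 0.5949*0.9608 = 0.9719

0.9719 bits/symbol


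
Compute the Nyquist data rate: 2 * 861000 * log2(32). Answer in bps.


Rate = 2 * B * log2(M) = 2 * 861000 * 5.0 = 8610000.0

8610000.0 bps


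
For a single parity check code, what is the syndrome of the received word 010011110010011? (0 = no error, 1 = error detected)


Syndrome = XOR of all bits = 0 XOR 1 XOR 0 XOR 0 XOR 1 XOR 1 XOR 1 XOR 1 XOR 0 XOR 0 XOR 1 XOR 0 XOR 0 XOR 1 XOR 1 = 0

0


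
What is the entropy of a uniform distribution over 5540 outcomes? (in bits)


H = log2(n) = log2(5540) = 12.4357

12.4357 bits


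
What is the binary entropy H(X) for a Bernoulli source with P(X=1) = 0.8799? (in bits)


H = -p*log2(p) - (1-p)*log2(1-p). -0.8799*log2(0.8799) = 0.162419; -0.1201*log2(0.1201) = 0.367229. H = 0.162419 + 0.367229 = 0.5296

0.5296 bits


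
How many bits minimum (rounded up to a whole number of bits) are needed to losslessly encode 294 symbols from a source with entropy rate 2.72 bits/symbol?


Minimum bits >= n * H = 294 * 2.72 = 799.68, rounded up to a whole number of bits = 800

800 bits


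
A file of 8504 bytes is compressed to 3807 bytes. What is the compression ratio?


Ratio = original / compressed = 8504 / 3807 = 2.2338

2.2338


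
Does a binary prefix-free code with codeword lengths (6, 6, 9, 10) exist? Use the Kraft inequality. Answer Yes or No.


Kraft sum = sum(2^(-l_i)) = 0.0342, need <= 1. Result: satisfied (a binary prefix-free code with these lengths exists)

Yes


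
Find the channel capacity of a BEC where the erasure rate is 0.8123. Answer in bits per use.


C = 1 - epsilon = 1 - 0.8123 = 0.1877

0.1877 bits


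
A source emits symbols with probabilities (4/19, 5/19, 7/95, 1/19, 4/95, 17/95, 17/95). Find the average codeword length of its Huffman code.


Huffman construction (repeatedly merge the two least-probable nodes; each merge adds 1 bit to every symbol beneath it): 4/95 + 1/19 = 9/95; 7/95 + 9/95 = 16/95; 16/95 + 17/95 = 33/95; 17/95 + 4/19 = 37/95; 5/19 + 33/95 = 58/95; 37/95 + 58/95 = 1. Resulting codeword lengths (in the order the probabilities were given): (2, 2, 4, 5, 5, 3, 2). L_avg = sum(p_i * l_i) = 4/19*2 + 5/19*2 + 7/95*4 + 1/19*5 + 4/95*5 + 17/95*3 + 17/95*2 = 248/95 = 2.6105

2.6105 bits


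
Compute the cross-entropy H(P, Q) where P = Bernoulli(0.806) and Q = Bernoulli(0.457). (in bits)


H(P,Q) = -p*log2(q) - (1-p)*log2(1-q). -0.806*log2(0.457) = 0.910566; -0.194*log2(0.543) = 0.170909. H(P,Q) = 0.910566 + 0.170909 = 1.0815

1.0815 bits


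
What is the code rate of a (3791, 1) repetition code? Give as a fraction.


Rate = k/n = 1/3791

1/3791


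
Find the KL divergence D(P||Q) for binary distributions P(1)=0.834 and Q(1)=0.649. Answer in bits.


KL = p*log2(p/q) + (1-p)*log2((1-p)/(1-q)) = 0.834*log2(0.834/0.649) + 0.166*log2(0.166/0.351) = 0.1224

0.1224 bits


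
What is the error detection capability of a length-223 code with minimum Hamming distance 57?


Detection capability = d_min - 1 = 57 - 1 = 56

56 errors


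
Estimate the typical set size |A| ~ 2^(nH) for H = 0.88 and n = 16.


log2|A_typical| = nH = 16 * 0.88 = 14.08, so |A_typical| ~ 2^14.08 = 1.732e+04

1.732e+04


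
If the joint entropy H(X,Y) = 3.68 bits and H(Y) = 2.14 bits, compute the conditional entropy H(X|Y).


H(X|Y) = H(X,Y) - H(Y) = 3.68 - 2.14 = 1.54

1.54 bits


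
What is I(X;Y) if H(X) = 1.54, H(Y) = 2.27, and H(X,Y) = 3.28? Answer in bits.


I(X;Y) = H(X) + H(Y) - H(X,Y) = 1.54 + 2.27 - 3.28 = 0.53

0.53 bits


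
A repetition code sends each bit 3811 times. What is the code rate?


Rate = k/n = 1/3811

1/3811


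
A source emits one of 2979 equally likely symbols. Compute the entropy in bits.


H = log2(n) = log2(2979) = 11.5406

11.5406 bits


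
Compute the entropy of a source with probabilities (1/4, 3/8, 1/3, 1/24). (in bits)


H = -sum(p_i * log2(p_i)). Terms: -(1/4)*log2(1/4) = 0.500000; -(3/8)*log2(3/8) = 0.530639; -(1/3)*log2(1/3) = 0.528321; -(1/24)*log2(1/24) = 0.191040. H = 0.500000 + 0.530639 + 0.528321 + 0.191040 = 1.75

1.75 bits


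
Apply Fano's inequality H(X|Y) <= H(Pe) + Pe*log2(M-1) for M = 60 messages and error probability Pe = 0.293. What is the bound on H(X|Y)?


H(Pe) = -Pe*log2(Pe) - (1-Pe)*log2(1-Pe) = -0.293*log2(0.293) - 0.707*log2(0.707) = 0.518911 + 0.353654 = 0.8726. Pe*log2(M-1) = 0.293*log2(59) = 1.723614. Bound = H(Pe) + Pe*log2(M-1) = 0.518911 + 0.353654 + 1.723614 = 2.5962

2.5962 bits


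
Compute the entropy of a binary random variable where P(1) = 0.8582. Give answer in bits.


H = -p*log2(p) - (1-p)*log2(1-p). -0.8582*log2(0.8582) = 0.189331; -0.1418*log2(0.1418) = 0.399602. H = 0.189331 + 0.399602 = 0.5889

0.5889 bits


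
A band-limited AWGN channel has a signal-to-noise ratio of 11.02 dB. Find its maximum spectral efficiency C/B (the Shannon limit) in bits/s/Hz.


SNR_linear = 10^(11.02/10) = 12.6474; C/B = log2(1 + SNR_linear) = log2(1 + 12.6474) = 3.7706

3.7706 bits/s/Hz


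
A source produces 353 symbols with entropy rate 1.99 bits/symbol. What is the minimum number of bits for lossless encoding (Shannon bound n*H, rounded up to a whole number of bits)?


Minimum bits >= n * H = 353 * 1.99 = 702.47, rounded up to a whole number of bits = 703

703 bits


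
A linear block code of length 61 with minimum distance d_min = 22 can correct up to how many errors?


Correction capability = floor((d-1)/2) = floor((22-1)/2) = 10

10 errors


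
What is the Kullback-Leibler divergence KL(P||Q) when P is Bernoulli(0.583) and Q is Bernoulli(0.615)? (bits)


KL = p*log2(p/q) + (1-p)*log2((1-p)/(1-q)) = 0.583*log2(0.583/0.615) + 0.417*log2(0.417/0.385) = 0.0031

0.0031 bits


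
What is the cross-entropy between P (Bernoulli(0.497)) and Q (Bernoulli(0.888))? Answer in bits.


H(P,Q) = -p*log2(q) - (1-p)*log2(1-q). -0.497*log2(0.888) = 0.085170; -0.503*log2(0.112) = 1.588690. H(P,Q) = 0.085170 + 1.588690 = 1.6739

1.6739 bits


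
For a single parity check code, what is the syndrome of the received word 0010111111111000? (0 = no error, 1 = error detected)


Syndrome = XOR of all bits = 0 XOR 0 XOR 1 XOR 0 XOR 1 XOR 1 XOR 1 XOR 1 XOR 1 XOR 1 XOR 1 XOR 1 XOR 1 XOR 0 XOR 0 XOR 0 = 0

0


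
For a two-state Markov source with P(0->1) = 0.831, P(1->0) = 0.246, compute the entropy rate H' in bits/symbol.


Stationary distribution: pi_0 = p10/(p01+p10) = 0.2284, pi_1 = 0.7716. Entropy rate H' = pi_0*H(p01) + pi_1*H(p10) = 0.2284*0.6554 + 0.7716*0.8049 = 0.7707

0.7707 bits/symbol


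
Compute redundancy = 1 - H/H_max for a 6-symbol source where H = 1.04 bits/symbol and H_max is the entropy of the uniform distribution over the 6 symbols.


H_max = log2(K) = log2(6) = 2.585 bits/symbol. Redundancy = 1 - H/H_max = 1 - 1.04/2.585 = 1 - 0.4023 = 0.5977

0.5977


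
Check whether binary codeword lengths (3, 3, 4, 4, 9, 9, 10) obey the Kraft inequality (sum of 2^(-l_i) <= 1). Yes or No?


Kraft sum = sum(2^(-l_i)) = 0.3799, need <= 1. Result: satisfied (a binary prefix-free code with these lengths exists)

Yes


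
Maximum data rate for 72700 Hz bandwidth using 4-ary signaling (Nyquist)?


Rate = 2 * B * log2(M) = 2 * 72700 * 2.0 = 290800.0

290800.0 bps


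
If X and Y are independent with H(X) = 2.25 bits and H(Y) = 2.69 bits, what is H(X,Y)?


For independent variables, H(X,Y) = H(X) + H(Y) = 2.25 + 2.69 = 4.94

4.94 bits


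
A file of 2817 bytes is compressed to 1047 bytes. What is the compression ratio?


Ratio = original / compressed = 2817 / 1047 = 2.6905

2.6905


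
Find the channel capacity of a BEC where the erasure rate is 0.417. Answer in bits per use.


C = 1 - epsilon = 1 - 0.417 = 0.583

0.583 bits


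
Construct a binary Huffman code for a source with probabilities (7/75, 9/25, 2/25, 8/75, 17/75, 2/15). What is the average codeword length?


Huffman construction (repeatedly merge the two least-probable nodes; each merge adds 1 bit to every symbol beneath it): 2/25 + 7/75 = 13/75; 8/75 + 2/15 = 6/25; 13/75 + 17/75 = 2/5; 6/25 + 9/25 = 3/5; 2/5 + 3/5 = 1. Resulting codeword lengths (in the order the probabilities were given): (3, 2, 3, 3, 2, 3). L_avg = sum(p_i * l_i) = 7/75*3 + 9/25*2 + 2/25*3 + 8/75*3 + 17/75*2 + 2/15*3 = 181/75 = 2.4133

2.4133 bits


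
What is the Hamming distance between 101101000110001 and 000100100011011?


Count differing positions: ^ . ^ . . ^ ^ . . ^ . ^ . ^ . = 7 differences

7


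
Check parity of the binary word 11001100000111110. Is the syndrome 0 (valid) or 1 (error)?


Syndrome = XOR of all bits = 1 XOR 1 XOR 0 XOR 0 XOR 1 XOR 1 XOR 0 XOR 0 XOR 0 XOR 0 XOR 0 XOR 1 XOR 1 XOR 1 XOR 1 XOR 1 XOR 0 = 1

1


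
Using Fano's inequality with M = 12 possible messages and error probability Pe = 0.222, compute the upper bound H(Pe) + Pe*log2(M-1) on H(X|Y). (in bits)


H(Pe) = -Pe*log2(Pe) - (1-Pe)*log2(1-Pe) = -0.222*log2(0.222) - 0.778*log2(0.778) = 0.482044 + 0.281759 = 0.7638. Pe*log2(M-1) = 0.222*log2(11) = 0.767994. Bound = H(Pe) + Pe*log2(M-1) = 0.482044 + 0.281759 + 0.767994 = 1.5318

1.5318 bits


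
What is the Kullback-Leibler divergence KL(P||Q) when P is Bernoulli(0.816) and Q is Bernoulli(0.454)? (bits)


KL = p*log2(p/q) + (1-p)*log2((1-p)/(1-q)) = 0.816*log2(0.816/0.454) + 0.184*log2(0.184/0.546) = 0.4015

0.4015 bits


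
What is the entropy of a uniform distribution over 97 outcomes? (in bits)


H = log2(n) = log2(97) = 6.5999

6.5999 bits


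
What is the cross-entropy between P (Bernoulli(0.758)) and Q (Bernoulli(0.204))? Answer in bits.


H(P,Q) = -p*log2(q) - (1-p)*log2(1-q). -0.758*log2(0.204) = 1.738366; -0.242*log2(0.796) = 0.079657. H(P,Q) = 1.738366 + 0.079657 = 1.818

1.818 bits


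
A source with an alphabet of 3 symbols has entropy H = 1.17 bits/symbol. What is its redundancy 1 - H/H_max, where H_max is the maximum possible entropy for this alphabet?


H_max = log2(K) = log2(3) = 1.585 bits/symbol. Redundancy = 1 - H/H_max = 1 - 1.17/1.585 = 1 - 0.7382 = 0.2618

0.2618


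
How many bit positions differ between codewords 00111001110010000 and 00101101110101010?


Count differing positions: . . . ^ . ^ . . . . . ^ ^ ^ . ^ . = 6 differences

6


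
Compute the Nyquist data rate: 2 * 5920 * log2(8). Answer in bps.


Rate = 2 * B * log2(M) = 2 * 5920 * 3.0 = 35520.0

35520.0 bps


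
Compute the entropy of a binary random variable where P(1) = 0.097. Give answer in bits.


H = -p*log2(p) - (1-p)*log2(1-p). -0.097*log2(0.097) = 0.326490; -0.903*log2(0.903) = 0.132924. H = 0.326490 + 0.132924 = 0.4594

0.4594 bits


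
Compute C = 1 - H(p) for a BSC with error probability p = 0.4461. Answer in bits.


H(p) = -p*log2(p) - (1-p)*log2(1-p) = -0.4461*log2(0.4461) - 0.5539*log2(0.5539) = 0.519511 + 0.472090 = 0.9916. C = 1 - H(p) = 1 - 0.9916 = 0.0084

0.0084 bits


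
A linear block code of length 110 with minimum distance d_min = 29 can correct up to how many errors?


Correction capability = floor((d-1)/2) = floor((29-1)/2) = 14

14 errors


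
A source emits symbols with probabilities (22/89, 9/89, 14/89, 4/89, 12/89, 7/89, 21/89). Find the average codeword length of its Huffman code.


Huffman construction (repeatedly merge the two least-probable nodes; each merge adds 1 bit to every symbol beneath it): 4/89 + 7/89 = 11/89; 9/89 + 11/89 = 20/89; 12/89 + 14/89 = 26/89; 20/89 + 21/89 = 41/89; 22/89 + 26/89 = 48/89; 41/89 + 48/89 = 1. Resulting codeword lengths (in the order the probabilities were given): (2, 3, 3, 4, 3, 4, 2). L_avg = sum(p_i * l_i) = 22/89*2 + 9/89*3 + 14/89*3 + 4/89*4 + 12/89*3 + 7/89*4 + 21/89*2 = 235/89 = 2.6404

2.6404 bits


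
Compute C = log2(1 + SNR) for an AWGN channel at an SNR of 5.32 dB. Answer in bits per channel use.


SNR_linear = 10^(5.32/10) = 3.4041; C = log2(1 + SNR_linear) = log2(1 + 3.4041) = 2.1388

2.1388 bits/channel use


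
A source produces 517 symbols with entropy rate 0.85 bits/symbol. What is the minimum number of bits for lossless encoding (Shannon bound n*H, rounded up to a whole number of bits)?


Minimum bits >= n * H = 517 * 0.85 = 439.45, rounded up to a whole number of bits = 440

440 bits


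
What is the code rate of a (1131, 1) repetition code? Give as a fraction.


Rate = k/n = 1/1131

1/1131


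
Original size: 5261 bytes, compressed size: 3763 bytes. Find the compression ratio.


Ratio = original / compressed = 5261 / 3763 = 1.3981

1.3981


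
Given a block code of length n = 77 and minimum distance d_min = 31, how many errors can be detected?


Detection capability = d_min - 1 = 31 - 1 = 30

30 errors


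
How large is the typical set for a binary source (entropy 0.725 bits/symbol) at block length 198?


log2|A_typical| = nH = 198 * 0.725 = 143.55, so |A_typical| ~ 2^143.55 = 1.633e+43

1.633e+43


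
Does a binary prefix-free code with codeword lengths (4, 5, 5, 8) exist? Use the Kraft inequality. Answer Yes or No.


Kraft sum = sum(2^(-l_i)) = 0.1289, need <= 1. Result: satisfied (a binary prefix-free code with these lengths exists)

Yes


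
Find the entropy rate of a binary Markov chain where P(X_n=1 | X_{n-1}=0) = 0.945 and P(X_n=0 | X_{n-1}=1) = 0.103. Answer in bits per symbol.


Stationary distribution: pi_0 = p10/(p01+p10) = 0.0983, pi_1 = 0.9017. Entropy rate H' = pi_0*H(p01) + pi_1*H(p10) = 0.0983*0.3073 + 0.9017*0.4784 = 0.4616

0.4616 bits/symbol


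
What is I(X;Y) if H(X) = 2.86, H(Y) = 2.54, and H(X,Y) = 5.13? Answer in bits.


I(X;Y) = H(X) + H(Y) - H(X,Y) = 2.86 + 2.54 - 5.13 = 0.27

0.27 bits


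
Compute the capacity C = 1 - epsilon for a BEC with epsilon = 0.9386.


C = 1 - epsilon = 1 - 0.9386 = 0.0614

0.0614 bits


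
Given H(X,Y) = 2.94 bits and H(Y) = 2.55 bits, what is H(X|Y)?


H(X|Y) = H(X,Y) - H(Y) = 2.94 - 2.55 = 0.39

0.39 bits


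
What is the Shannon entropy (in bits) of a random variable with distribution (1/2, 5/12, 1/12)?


H = -sum(p_i * log2(p_i)). Terms: -(1/2)*log2(1/2) = 0.500000; -(5/12)*log2(5/12) = 0.526264; -(1/12)*log2(1/12) = 0.298747. H = 0.500000 + 0.526264 + 0.298747 = 1.325

1.325 bits


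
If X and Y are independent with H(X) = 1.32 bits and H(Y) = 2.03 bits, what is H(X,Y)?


For independent variables, H(X,Y) = H(X) + H(Y) = 1.32 + 2.03 = 3.35

3.35 bits


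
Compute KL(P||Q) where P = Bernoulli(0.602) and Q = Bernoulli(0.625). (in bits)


KL = p*log2(p/q) + (1-p)*log2((1-p)/(1-q)) = 0.602*log2(0.602/0.625) + 0.398*log2(0.398/0.375) = 0.0016

0.0016 bits


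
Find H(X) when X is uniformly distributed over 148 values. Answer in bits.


H = log2(n) = log2(148) = 7.2095

7.2095 bits


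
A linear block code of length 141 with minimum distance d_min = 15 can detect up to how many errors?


Detection capability = d_min - 1 = 15 - 1 = 14

14 errors


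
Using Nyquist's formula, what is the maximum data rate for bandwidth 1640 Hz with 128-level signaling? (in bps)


Rate = 2 * B * log2(M) = 2 * 1640 * 7.0 = 22960.0

22960.0 bps


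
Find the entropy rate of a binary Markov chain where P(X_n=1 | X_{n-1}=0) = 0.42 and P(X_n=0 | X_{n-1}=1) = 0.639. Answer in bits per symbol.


Stationary distribution: pi_0 = p10/(p01+p10) = 0.6034, pi_1 = 0.3966. Entropy rate H' = pi_0*H(p01) + pi_1*H(p10) = 0.6034*0.9815 + 0.3966*0.9435 = 0.9664

0.9664 bits/symbol


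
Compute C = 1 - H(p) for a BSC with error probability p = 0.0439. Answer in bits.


H(p) = -p*log2(p) - (1-p)*log2(1-p) = -0.0439*log2(0.0439) - 0.9561*log2(0.9561) = 0.197973 + 0.061923 = 0.2599. C = 1 - H(p) = 1 - 0.2599 = 0.7401

0.7401 bits


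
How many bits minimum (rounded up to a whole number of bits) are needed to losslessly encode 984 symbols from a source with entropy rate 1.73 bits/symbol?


Minimum bits >= n * H = 984 * 1.73 = 1702.32, rounded up to a whole number of bits = 1703

1703 bits


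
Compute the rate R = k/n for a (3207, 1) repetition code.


Rate = k/n = 1/3207

1/3207


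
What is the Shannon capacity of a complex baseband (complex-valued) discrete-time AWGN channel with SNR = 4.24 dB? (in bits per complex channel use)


SNR_linear = 10^(4.24/10) = 2.6546; C = log2(1 + SNR_linear) = log2(1 + 2.6546) = 1.8697

1.8697 bits/channel use


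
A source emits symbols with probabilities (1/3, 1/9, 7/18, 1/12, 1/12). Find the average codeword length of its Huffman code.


Huffman construction (repeatedly merge the two least-probable nodes; each merge adds 1 bit to every symbol beneath it): 1/12 + 1/12 = 1/6; 1/9 + 1/6 = 5/18; 5/18 + 1/3 = 11/18; 7/18 + 11/18 = 1. Resulting codeword lengths (in the order the probabilities were given): (2, 3, 1, 4, 4). L_avg = sum(p_i * l_i) = 1/3*2 + 1/9*3 + 7/18*1 + 1/12*4 + 1/12*4 = 37/18 = 2.0556

2.0556 bits


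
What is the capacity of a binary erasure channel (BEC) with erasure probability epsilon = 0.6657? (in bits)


C = 1 - epsilon = 1 - 0.6657 = 0.3343

0.3343 bits


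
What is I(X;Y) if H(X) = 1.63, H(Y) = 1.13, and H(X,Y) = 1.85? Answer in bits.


I(X;Y) = H(X) + H(Y) - H(X,Y) = 1.63 + 1.13 - 1.85 = 0.91

0.91 bits


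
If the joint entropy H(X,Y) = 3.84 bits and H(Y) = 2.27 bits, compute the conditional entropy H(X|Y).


H(X|Y) = H(X,Y) - H(Y) = 3.84 - 2.27 = 1.57

1.57 bits


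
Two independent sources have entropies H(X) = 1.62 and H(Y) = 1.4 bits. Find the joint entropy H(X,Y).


For independent variables, H(X,Y) = H(X) + H(Y) = 1.62 + 1.4 = 3.02

3.02 bits


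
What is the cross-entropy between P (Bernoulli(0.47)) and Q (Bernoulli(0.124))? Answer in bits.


H(P,Q) = -p*log2(q) - (1-p)*log2(1-q). -0.47*log2(0.124) = 1.415446; -0.53*log2(0.876) = 0.101229. H(P,Q) = 1.415446 + 0.101229 = 1.5167

1.5167 bits


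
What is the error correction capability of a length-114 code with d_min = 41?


Correction capability = floor((d-1)/2) = floor((41-1)/2) = 20

20 errors


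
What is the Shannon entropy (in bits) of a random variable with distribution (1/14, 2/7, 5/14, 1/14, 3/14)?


H = -sum(p_i * log2(p_i)). Terms: -(1/14)*log2(1/14) = 0.271954; -(2/7)*log2(2/7) = 0.516387; -(5/14)*log2(5/14) = 0.530510; -(1/14)*log2(1/14) = 0.271954; -(3/14)*log2(3/14) = 0.476227. H = 0.271954 + 0.516387 + 0.530510 + 0.271954 + 0.476227 = 2.067

2.067 bits


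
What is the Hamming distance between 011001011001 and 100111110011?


Count differing positions: ^ ^ ^ ^ ^ . ^ . ^ . ^ . = 8 differences

8


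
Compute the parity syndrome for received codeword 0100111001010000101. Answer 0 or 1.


Syndrome = XOR of all bits = 0 XOR 1 XOR 0 XOR 0 XOR 1 XOR 1 XOR 1 XOR 0 XOR 0 XOR 1 XOR 0 XOR 1 XOR 0 XOR 0 XOR 0 XOR 0 XOR 1 XOR 0 XOR 1 = 0

0


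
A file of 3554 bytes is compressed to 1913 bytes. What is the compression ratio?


Ratio = original / compressed = 3554 / 1913 = 1.8578

1.8578


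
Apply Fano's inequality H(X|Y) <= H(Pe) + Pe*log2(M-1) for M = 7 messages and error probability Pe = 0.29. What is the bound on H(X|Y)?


H(Pe) = -Pe*log2(Pe) - (1-Pe)*log2(1-Pe) = -0.29*log2(0.29) - 0.71*log2(0.71) = 0.517904 + 0.350817 = 0.8687. Pe*log2(M-1) = 0.29*log2(6) = 0.749639. Bound = H(Pe) + Pe*log2(M-1) = 0.517904 + 0.350817 + 0.749639 = 1.6184

1.6184 bits


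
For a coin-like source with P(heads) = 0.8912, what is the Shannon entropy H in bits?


H = -p*log2(p) - (1-p)*log2(1-p). -0.8912*log2(0.8912) = 0.148099; -0.1088*log2(0.1088) = 0.348187. H = 0.148099 + 0.348187 = 0.4963

0.4963 bits


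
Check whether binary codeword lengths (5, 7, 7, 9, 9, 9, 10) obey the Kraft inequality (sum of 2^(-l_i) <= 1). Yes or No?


Kraft sum = sum(2^(-l_i)) = 0.0537, need <= 1. Result: satisfied (a binary prefix-free code with these lengths exists)

Yes


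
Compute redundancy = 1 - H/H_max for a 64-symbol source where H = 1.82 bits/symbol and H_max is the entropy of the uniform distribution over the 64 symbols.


H_max = log2(K) = log2(64) = 6.0 bits/symbol. Redundancy = 1 - H/H_max = 1 - 1.82/6.0 = 1 - 0.3033 = 0.6967

0.6967


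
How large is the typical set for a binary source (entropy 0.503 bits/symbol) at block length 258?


log2|A_typical| = nH = 258 * 0.503 = 129.774, so |A_typical| ~ 2^129.774 = 1.164e+39

1.164e+39


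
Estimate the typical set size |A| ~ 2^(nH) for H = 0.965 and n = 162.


log2|A_typical| = nH = 162 * 0.965 = 156.33, so |A_typical| ~ 2^156.33 = 1.148e+47

1.148e+47


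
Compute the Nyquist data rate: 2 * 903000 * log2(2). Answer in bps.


Rate = 2 * B * log2(M) = 2 * 903000 * 1.0 = 1806000.0

1806000.0 bps


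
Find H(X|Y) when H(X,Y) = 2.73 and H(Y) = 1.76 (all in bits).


H(X|Y) = H(X,Y) - H(Y) = 2.73 - 1.76 = 0.97

0.97 bits


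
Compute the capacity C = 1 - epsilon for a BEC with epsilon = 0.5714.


C = 1 - epsilon = 1 - 0.5714 = 0.4286

0.4286 bits


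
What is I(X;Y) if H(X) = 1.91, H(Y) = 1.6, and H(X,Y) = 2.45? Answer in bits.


I(X;Y) = H(X) + H(Y) - H(X,Y) = 1.91 + 1.6 - 2.45 = 1.06

1.06 bits


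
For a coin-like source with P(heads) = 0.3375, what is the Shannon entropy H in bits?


H = -p*log2(p) - (1-p)*log2(1-p). -0.3375*log2(0.3375) = 0.528876; -0.6625*log2(0.6625) = 0.393530. H = 0.528876 + 0.393530 = 0.9224

0.9224 bits


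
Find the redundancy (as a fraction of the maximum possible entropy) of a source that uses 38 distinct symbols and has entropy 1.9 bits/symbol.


H_max = log2(K) = log2(38) = 5.2479 bits/symbol. Redundancy = 1 - H/H_max = 1 - 1.9/5.2479 = 1 - 0.362 = 0.638

0.638


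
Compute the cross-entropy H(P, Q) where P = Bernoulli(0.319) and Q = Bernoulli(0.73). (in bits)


H(P,Q) = -p*log2(q) - (1-p)*log2(1-q). -0.319*log2(0.73) = 0.144836; -0.681*log2(0.27) = 1.286388. H(P,Q) = 0.144836 + 1.286388 = 1.4312

1.4312 bits


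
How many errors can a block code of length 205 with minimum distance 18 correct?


Correction capability = floor((d-1)/2) = floor((18-1)/2) = 8

8 errors


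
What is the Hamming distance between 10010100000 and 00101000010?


Count differing positions: ^ . ^ ^ ^ ^ . . . ^ . = 6 differences

6


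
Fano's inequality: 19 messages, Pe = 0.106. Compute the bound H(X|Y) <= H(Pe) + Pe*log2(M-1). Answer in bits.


H(Pe) = -Pe*log2(Pe) - (1-Pe)*log2(1-Pe) = -0.106*log2(0.106) - 0.894*log2(0.894) = 0.343214 + 0.144518 = 0.4877. Pe*log2(M-1) = 0.106*log2(18) = 0.442012. Bound = H(Pe) + Pe*log2(M-1) = 0.343214 + 0.144518 + 0.442012 = 0.9297

0.9297 bits


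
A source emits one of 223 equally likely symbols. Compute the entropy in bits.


H = log2(n) = log2(223) = 7.8009

7.8009 bits


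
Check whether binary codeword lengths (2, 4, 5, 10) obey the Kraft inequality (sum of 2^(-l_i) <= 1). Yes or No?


Kraft sum = sum(2^(-l_i)) = 0.3447, need <= 1. Result: satisfied (a binary prefix-free code with these lengths exists)

Yes


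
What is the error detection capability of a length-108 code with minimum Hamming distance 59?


Detection capability = d_min - 1 = 59 - 1 = 58

58 errors


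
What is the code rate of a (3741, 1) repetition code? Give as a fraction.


Rate = k/n = 1/3741

1/3741


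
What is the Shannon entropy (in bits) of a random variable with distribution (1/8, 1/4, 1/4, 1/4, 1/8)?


H = -sum(p_i * log2(p_i)). Terms: -(1/8)*log2(1/8) = 0.375000; -(1/4)*log2(1/4) = 0.500000; -(1/4)*log2(1/4) = 0.500000; -(1/4)*log2(1/4) = 0.500000; -(1/8)*log2(1/8) = 0.375000. H = 0.375000 + 0.500000 + 0.500000 + 0.500000 + 0.375000 = 2.25

2.25 bits


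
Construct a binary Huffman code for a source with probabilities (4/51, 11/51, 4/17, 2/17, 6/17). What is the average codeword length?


Huffman construction (repeatedly merge the two least-probable nodes; each merge adds 1 bit to every symbol beneath it): 4/51 + 2/17 = 10/51; 10/51 + 11/51 = 7/17; 4/17 + 6/17 = 10/17; 7/17 + 10/17 = 1. Resulting codeword lengths (in the order the probabilities were given): (3, 2, 2, 3, 2). L_avg = sum(p_i * l_i) = 4/51*3 + 11/51*2 + 4/17*2 + 2/17*3 + 6/17*2 = 112/51 = 2.1961

2.1961 bits


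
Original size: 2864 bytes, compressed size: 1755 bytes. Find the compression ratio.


Ratio = original / compressed = 2864 / 1755 = 1.6319

1.6319


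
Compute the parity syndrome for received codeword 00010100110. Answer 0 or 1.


Syndrome = XOR of all bits = 0 XOR 0 XOR 0 XOR 1 XOR 0 XOR 1 XOR 0 XOR 0 XOR 1 XOR 1 XOR 0 = 0

0


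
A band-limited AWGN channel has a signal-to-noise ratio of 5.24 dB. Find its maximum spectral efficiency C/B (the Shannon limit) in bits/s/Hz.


SNR_linear = 10^(5.24/10) = 3.342; C/B = log2(1 + SNR_linear) = log2(1 + 3.342) = 2.1183

2.1183 bits/s/Hz


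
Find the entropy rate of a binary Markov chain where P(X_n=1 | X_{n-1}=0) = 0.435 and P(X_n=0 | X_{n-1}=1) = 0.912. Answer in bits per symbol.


Stationary distribution: pi_0 = p10/(p01+p10) = 0.6771, pi_1 = 0.3229. Entropy rate H' = pi_0*H(p01) + pi_1*H(p10) = 0.6771*0.9878 + 0.3229*0.4298 = 0.8076

0.8076 bits/symbol


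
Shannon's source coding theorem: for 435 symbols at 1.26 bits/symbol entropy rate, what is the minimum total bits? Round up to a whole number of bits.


Minimum bits >= n * H = 435 * 1.26 = 548.1, rounded up to a whole number of bits = 549

549 bits


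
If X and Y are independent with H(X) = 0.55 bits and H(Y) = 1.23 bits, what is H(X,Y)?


For independent variables, H(X,Y) = H(X) + H(Y) = 0.55 + 1.23 = 1.78

1.78 bits


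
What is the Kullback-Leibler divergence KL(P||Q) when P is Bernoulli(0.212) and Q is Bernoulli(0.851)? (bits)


KL = p*log2(p/q) + (1-p)*log2((1-p)/(1-q)) = 0.212*log2(0.212/0.851) + 0.788*log2(0.788/0.149) = 1.4684

1.4684 bits


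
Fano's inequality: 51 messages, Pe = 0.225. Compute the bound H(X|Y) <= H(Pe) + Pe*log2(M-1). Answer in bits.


H(Pe) = -Pe*log2(Pe) - (1-Pe)*log2(1-Pe) = -0.225*log2(0.225) - 0.775*log2(0.775) = 0.484201 + 0.284992 = 0.7692. Pe*log2(M-1) = 0.225*log2(50) = 1.269868. Bound = H(Pe) + Pe*log2(M-1) = 0.484201 + 0.284992 + 1.269868 = 2.0391

2.0391 bits


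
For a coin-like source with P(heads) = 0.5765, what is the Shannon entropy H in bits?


H = -p*log2(p) - (1-p)*log2(1-p). -0.5765*log2(0.5765) = 0.458091; -0.4235*log2(0.4235) = 0.524956. H = 0.458091 + 0.524956 = 0.983

0.983 bits


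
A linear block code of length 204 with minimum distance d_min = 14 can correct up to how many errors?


Correction capability = floor((d-1)/2) = floor((14-1)/2) = 6

6 errors


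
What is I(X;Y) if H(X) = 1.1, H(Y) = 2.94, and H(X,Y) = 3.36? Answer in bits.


I(X;Y) = H(X) + H(Y) - H(X,Y) = 1.1 + 2.94 - 3.36 = 0.68

0.68 bits


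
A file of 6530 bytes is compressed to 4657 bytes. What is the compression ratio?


Ratio = original / compressed = 6530 / 4657 = 1.4022

1.4022


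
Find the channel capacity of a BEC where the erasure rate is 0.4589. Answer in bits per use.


C = 1 - epsilon = 1 - 0.4589 = 0.5411

0.5411 bits


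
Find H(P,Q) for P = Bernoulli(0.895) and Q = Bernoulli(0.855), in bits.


H(P,Q) = -p*log2(q) - (1-p)*log2(1-q). -0.895*log2(0.855) = 0.202273; -0.105*log2(0.145) = 0.292517. H(P,Q) = 0.202273 + 0.292517 = 0.4948

0.4948 bits


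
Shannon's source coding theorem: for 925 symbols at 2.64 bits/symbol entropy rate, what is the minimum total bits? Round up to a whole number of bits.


Minimum bits >= n * H = 925 * 2.64 = 2442.0, rounded up to a whole number of bits = 2442

2442 bits


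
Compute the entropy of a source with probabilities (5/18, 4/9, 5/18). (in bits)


H = -sum(p_i * log2(p_i)). Terms: -(5/18)*log2(5/18) = 0.513332; -(4/9)*log2(4/9) = 0.519967; -(5/18)*log2(5/18) = 0.513332. H = 0.513332 + 0.519967 + 0.513332 = 1.5466

1.5466 bits


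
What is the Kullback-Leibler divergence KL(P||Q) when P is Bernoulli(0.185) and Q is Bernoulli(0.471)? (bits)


KL = p*log2(p/q) + (1-p)*log2((1-p)/(1-q)) = 0.185*log2(0.185/0.471) + 0.815*log2(0.815/0.529) = 0.2588

0.2588 bits


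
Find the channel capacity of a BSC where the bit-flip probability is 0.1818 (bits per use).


H(p) = -p*log2(p) - (1-p)*log2(1-p) = -0.1818*log2(0.1818) - 0.8182*log2(0.8182) = 0.447151 + 0.236848 = 0.684. C = 1 - H(p) = 1 - 0.684 = 0.316

0.316 bits


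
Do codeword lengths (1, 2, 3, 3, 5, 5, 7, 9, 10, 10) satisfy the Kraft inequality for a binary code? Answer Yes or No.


Kraft sum = sum(2^(-l_i)) = 1.0742, need <= 1. Result: violated (a binary prefix-free code with these lengths cannot exist)

No


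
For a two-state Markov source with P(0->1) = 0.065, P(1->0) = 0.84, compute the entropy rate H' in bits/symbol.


Stationary distribution: pi_0 = p10/(p01+p10) = 0.9282, pi_1 = 0.0718. Entropy rate H' = pi_0*H(p01) + pi_1*H(p10) = 0.9282*0.347 + 0.0718*0.6343 = 0.3676

0.3676 bits/symbol


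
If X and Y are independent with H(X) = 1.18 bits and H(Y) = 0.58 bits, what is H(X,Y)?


For independent variables, H(X,Y) = H(X) + H(Y) = 1.18 + 0.58 = 1.76

1.76 bits


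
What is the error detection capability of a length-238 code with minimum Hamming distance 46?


Detection capability = d_min - 1 = 46 - 1 = 45

45 errors


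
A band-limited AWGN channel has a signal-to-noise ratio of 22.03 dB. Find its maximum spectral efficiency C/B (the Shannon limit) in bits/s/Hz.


SNR_linear = 10^(22.03/10) = 159.5879; C/B = log2(1 + SNR_linear) = log2(1 + 159.5879) = 7.3272

7.3272 bits/s/Hz


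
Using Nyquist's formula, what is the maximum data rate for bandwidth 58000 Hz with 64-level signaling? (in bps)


Rate = 2 * B * log2(M) = 2 * 58000 * 6.0 = 696000.0

696000.0 bps


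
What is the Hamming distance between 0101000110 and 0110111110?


Count differing positions: . . ^ ^ ^ ^ ^ . . . = 5 differences

5


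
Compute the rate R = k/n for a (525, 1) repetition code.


Rate = k/n = 1/525

1/525


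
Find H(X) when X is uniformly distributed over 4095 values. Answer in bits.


H = log2(n) = log2(4095) = 11.9996

11.9996 bits


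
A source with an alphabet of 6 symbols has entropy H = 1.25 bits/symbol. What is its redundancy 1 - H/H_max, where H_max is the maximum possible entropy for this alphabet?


H_max = log2(K) = log2(6) = 2.585 bits/symbol. Redundancy = 1 - H/H_max = 1 - 1.25/2.585 = 1 - 0.4836 = 0.5164

0.5164
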